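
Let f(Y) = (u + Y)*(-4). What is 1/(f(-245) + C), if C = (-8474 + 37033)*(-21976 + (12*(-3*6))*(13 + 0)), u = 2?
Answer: -1/707805284 ≈ -1.4128e-9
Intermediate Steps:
f(Y) = -8 - 4*Y (f(Y) = (2 + Y)*(-4) = -8 - 4*Y)
C = -707806256 (C = 28559*(-21976 + (12*(-18))*13) = 28559*(-21976 - 216*13) = 28559*(-21976 - 2808) = 28559*(-24784) = -707806256)
1/(f(-245) + C) = 1/((-8 - 4*(-245)) - 707806256) = 1/((-8 + 980) - 707806256) = 1/(972 - 707806256) = 1/(-707805284) = -1/707805284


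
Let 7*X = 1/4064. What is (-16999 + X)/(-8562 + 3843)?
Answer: 483587551/134246112 ≈ 3.6022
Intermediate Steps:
X = 1/28448 (X = (⅐)/4064 = (⅐)*(1/4064) = 1/28448 ≈ 3.5152e-5)
(-16999 + X)/(-8562 + 3843) = (-16999 + 1/28448)/(-8562 + 3843) = -483587551/28448/(-4719) = -483587551/28448*(-1/4719) = 483587551/134246112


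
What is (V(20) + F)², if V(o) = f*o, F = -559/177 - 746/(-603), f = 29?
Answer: 422973312679225/1265722929 ≈ 3.3418e+5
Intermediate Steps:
F = -68345/35577 (F = -559*1/177 - 746*(-1/603) = -559/177 + 746/603 = -68345/35577 ≈ -1.9210)
V(o) = 29*o
(V(20) + F)² = (29*20 - 68345/35577)² = (580 - 68345/35577)² = (20566315/35577)² = 422973312679225/1265722929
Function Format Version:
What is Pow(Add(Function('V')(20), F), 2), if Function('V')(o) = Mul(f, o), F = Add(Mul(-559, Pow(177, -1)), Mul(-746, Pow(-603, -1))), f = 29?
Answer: Rational(422973312679225, 1265722929) ≈ 3.3418e+5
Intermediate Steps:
F = Rational(-68345, 35577) (F = Add(Mul(-559, Rational(1, 177)), Mul(-746, Rational(-1, 603))) = Add(Rational(-559, 177), Rational(746, 603)) = Rational(-68345, 35577) ≈ -1.9210)
Function('V')(o) = Mul(29, o)
Pow(Add(Function('V')(20), F), 2) = Pow(Add(Mul(29, 20), Rational(-68345, 35577)), 2) = Pow(Add(580, Rational(-68345, 35577)), 2) = Pow(Rational(20566315, 35577), 2) = Rational(422973312679225, 1265722929)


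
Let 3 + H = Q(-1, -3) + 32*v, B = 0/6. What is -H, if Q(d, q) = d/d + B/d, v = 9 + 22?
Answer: -990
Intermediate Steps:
B = 0 (B = 0*(1/6) = 0)
v = 31
Q(d, q) = 1 (Q(d, q) = d/d + 0/d = 1 + 0 = 1)
H = 990 (H = -3 + (1 + 32*31) = -3 + (1 + 992) = -3 + 993 = 990)
-H = -1*990 = -990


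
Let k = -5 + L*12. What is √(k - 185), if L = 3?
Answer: I*√154 ≈ 12.41*I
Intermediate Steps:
k = 31 (k = -5 + 3*12 = -5 + 36 = 31)
√(k - 185) = √(31 - 185) = √(-154) = I*√154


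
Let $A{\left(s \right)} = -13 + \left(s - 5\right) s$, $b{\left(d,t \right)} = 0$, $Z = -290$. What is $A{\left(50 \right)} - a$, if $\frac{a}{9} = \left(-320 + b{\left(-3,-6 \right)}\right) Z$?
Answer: $-832963$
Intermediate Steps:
$A{\left(s \right)} = -13 + s \left(-5 + s\right)$ ($A{\left(s \right)} = -13 + \left(s - 5\right) s = -13 + \left(-5 + s\right) s = -13 + s \left(-5 + s\right)$)
$a = 835200$ ($a = 9 \left(-320 + 0\right) \left(-290\right) = 9 \left(\left(-320\right) \left(-290\right)\right) = 9 \cdot 92800 = 835200$)
$A{\left(50 \right)} - a = \left(-13 + 50^{2} - 250\right) - 835200 = \left(-13 + 2500 - 250\right) - 835200 = 2237 - 835200 = -832963$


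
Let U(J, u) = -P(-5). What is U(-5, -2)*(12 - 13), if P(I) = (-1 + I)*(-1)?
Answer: 6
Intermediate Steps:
P(I) = 1 - I
U(J, u) = -6 (U(J, u) = -(1 - 1*(-5)) = -(1 + 5) = -1*6 = -6)
U(-5, -2)*(12 - 13) = -6*(12 - 13) = -6*(-1) = 6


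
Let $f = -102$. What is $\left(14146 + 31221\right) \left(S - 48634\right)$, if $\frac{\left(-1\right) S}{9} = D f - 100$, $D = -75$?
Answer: $-5289066328$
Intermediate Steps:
$S = -67950$ ($S = - 9 \left(\left(-75\right) \left(-102\right) - 100\right) = - 9 \left(7650 - 100\right) = \left(-9\right) 7550 = -67950$)
$\left(14146 + 31221\right) \left(S - 48634\right) = \left(14146 + 31221\right) \left(-67950 - 48634\right) = 45367 \left(-116584\right) = -5289066328$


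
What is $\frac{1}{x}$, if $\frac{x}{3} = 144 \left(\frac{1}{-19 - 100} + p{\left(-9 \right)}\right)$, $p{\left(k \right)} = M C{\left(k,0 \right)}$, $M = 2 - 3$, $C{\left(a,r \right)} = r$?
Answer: $- \frac{119}{432} \approx -0.27546$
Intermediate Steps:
$M = -1$
$p{\left(k \right)} = 0$ ($p{\left(k \right)} = \left(-1\right) 0 = 0$)
$x = - \frac{432}{119}$ ($x = 3 \cdot 144 \left(\frac{1}{-19 - 100} + 0\right) = 3 \cdot 144 \left(\frac{1}{-119} + 0\right) = 3 \cdot 144 \left(- \frac{1}{119} + 0\right) = 3 \cdot 144 \left(- \frac{1}{119}\right) = 3 \left(- \frac{144}{119}\right) = - \frac{432}{119} \approx -3.6303$)
$\frac{1}{x} = \frac{1}{- \frac{432}{119}} = - \frac{119}{432}$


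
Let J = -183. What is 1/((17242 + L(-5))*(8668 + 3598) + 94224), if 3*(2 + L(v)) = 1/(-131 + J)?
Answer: 471/99644784011 ≈ 4.7268e-9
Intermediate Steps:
L(v) = -1885/942 (L(v) = -2 + 1/(3*(-131 - 183)) = -2 + (⅓)/(-314) = -2 + (⅓)*(-1/314) = -2 - 1/942 = -1885/942)
1/((17242 + L(-5))*(8668 + 3598) + 94224) = 1/((17242 - 1885/942)*(8668 + 3598) + 94224) = 1/((16240079/942)*12266 + 94224) = 1/(99600404507/471 + 94224) = 1/(99644784011/471) = 471/99644784011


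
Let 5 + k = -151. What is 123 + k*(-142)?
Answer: 22275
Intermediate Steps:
k = -156 (k = -5 - 151 = -156)
123 + k*(-142) = 123 - 156*(-142) = 123 + 22152 = 22275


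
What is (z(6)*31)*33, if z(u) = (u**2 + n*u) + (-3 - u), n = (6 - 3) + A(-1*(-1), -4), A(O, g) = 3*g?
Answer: -27621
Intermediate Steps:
n = -9 (n = (6 - 3) + 3*(-4) = 3 - 12 = -9)
z(u) = -3 + u**2 - 10*u (z(u) = (u**2 - 9*u) + (-3 - u) = -3 + u**2 - 10*u)
(z(6)*31)*33 = ((-3 + 6**2 - 10*6)*31)*33 = ((-3 + 36 - 60)*31)*33 = -27*31*33 = -837*33 = -27621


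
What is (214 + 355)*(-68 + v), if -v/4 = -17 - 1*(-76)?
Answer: -172976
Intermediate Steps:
v = -236 (v = -4*(-17 - 1*(-76)) = -4*(-17 + 76) = -4*59 = -236)
(214 + 355)*(-68 + v) = (214 + 355)*(-68 - 236) = 569*(-304) = -172976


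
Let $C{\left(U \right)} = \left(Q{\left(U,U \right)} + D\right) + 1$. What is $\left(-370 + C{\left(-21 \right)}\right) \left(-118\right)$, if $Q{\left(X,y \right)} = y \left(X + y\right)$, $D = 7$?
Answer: $-61360$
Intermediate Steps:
$C{\left(U \right)} = 8 + 2 U^{2}$ ($C{\left(U \right)} = \left(U \left(U + U\right) + 7\right) + 1 = \left(U 2 U + 7\right) + 1 = \left(2 U^{2} + 7\right) + 1 = \left(7 + 2 U^{2}\right) + 1 = 8 + 2 U^{2}$)
$\left(-370 + C{\left(-21 \right)}\right) \left(-118\right) = \left(-370 + \left(8 + 2 \left(-21\right)^{2}\right)\right) \left(-118\right) = \left(-370 + \left(8 + 2 \cdot 441\right)\right) \left(-118\right) = \left(-370 + \left(8 + 882\right)\right) \left(-118\right) = \left(-370 + 890\right) \left(-118\right) = 520 \left(-118\right) = -61360$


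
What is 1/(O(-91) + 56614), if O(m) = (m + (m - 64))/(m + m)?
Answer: 91/5151997 ≈ 1.7663e-5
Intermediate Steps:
O(m) = (-64 + 2*m)/(2*m) (O(m) = (m + (-64 + m))/((2*m)) = (-64 + 2*m)*(1/(2*m)) = (-64 + 2*m)/(2*m))
1/(O(-91) + 56614) = 1/((-32 - 91)/(-91) + 56614) = 1/(-1/91*(-123) + 56614) = 1/(123/91 + 56614) = 1/(5151997/91) = 91/5151997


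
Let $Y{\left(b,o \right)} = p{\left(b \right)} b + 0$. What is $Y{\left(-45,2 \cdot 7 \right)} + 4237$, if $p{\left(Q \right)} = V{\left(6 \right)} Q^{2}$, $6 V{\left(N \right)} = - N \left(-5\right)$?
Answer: $-451388$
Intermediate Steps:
$V{\left(N \right)} = \frac{5 N}{6}$ ($V{\left(N \right)} = \frac{\left(-1\right) N \left(-5\right)}{6} = \frac{\left(-1\right) \left(- 5 N\right)}{6} = \frac{5 N}{6}$)
$p{\left(Q \right)} = 5 Q^{2}$ ($p{\left(Q \right)} = \frac{5}{6} \cdot 6 Q^{2} = 5 Q^{2}$)
$Y{\left(b,o \right)} = 5 b^{3}$ ($Y{\left(b,o \right)} = 5 b^{2} b + 0 = 5 b^{3} + 0 = 5 b^{3}$)
$Y{\left(-45,2 \cdot 7 \right)} + 4237 = 5 \left(-45\right)^{3} + 4237 = 5 \left(-91125\right) + 4237 = -455625 + 4237 = -451388$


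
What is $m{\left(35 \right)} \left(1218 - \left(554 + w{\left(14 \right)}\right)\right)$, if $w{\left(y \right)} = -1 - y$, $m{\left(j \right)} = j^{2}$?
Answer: $831775$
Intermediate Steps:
$m{\left(35 \right)} \left(1218 - \left(554 + w{\left(14 \right)}\right)\right) = 35^{2} \left(1218 - \left(553 - 14\right)\right) = 1225 \left(1218 - 539\right) = 1225 \cdot 679 = 831775$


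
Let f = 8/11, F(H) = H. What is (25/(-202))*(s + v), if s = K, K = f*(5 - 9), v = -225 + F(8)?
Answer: 60475/2222 ≈ 27.216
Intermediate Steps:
f = 8/11 (f = 8*(1/11) = 8/11 ≈ 0.72727)
v = -217 (v = -225 + 8 = -217)
K = -32/11 (K = 8*(5 - 9)/11 = (8/11)*(-4) = -32/11 ≈ -2.9091)
s = -32/11 ≈ -2.9091
(25/(-202))*(s + v) = (25/(-202))*(-32/11 - 217) = (25*(-1/202))*(-2419/11) = -25/202*(-2419/11) = 60475/2222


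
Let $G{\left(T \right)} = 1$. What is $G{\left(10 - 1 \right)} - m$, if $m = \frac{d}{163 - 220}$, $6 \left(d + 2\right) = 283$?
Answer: $\frac{613}{342} \approx 1.7924$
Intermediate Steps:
$d = \frac{271}{6}$ ($d = -2 + \frac{1}{6} \cdot 283 = -2 + \frac{283}{6} = \frac{271}{6} \approx 45.167$)
$m = - \frac{271}{342}$ ($m = \frac{271}{6 \left(163 - 220\right)} = \frac{271}{6 \left(-57\right)} = \frac{271}{6} \left(- \frac{1}{57}\right) = - \frac{271}{342} \approx -0.7924$)
$G{\left(10 - 1 \right)} - m = 1 - - \frac{271}{342} = 1 + \frac{271}{342} = \frac{613}{342}$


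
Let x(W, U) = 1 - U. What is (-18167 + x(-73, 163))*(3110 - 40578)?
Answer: 686750972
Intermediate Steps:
(-18167 + x(-73, 163))*(3110 - 40578) = (-18167 + (1 - 1*163))*(3110 - 40578) = (-18167 + (1 - 163))*(-37468) = (-18167 - 162)*(-37468) = -18329*(-37468) = 686750972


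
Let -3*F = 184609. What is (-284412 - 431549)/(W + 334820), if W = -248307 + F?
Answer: -2147883/74930 ≈ -28.665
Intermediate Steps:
F = -184609/3 (F = -⅓*184609 = -184609/3 ≈ -61536.)
W = -929530/3 (W = -248307 - 184609/3 = -929530/3 ≈ -3.0984e+5)
(-284412 - 431549)/(W + 334820) = (-284412 - 431549)/(-929530/3 + 334820) = -715961/74930/3 = -715961*3/74930 = -2147883/74930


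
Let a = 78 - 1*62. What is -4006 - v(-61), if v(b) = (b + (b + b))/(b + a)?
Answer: -60151/15 ≈ -4010.1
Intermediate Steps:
a = 16 (a = 78 - 62 = 16)
v(b) = 3*b/(16 + b) (v(b) = (b + (b + b))/(b + 16) = (b + 2*b)/(16 + b) = (3*b)/(16 + b) = 3*b/(16 + b))
-4006 - v(-61) = -4006 - 3*(-61)/(16 - 61) = -4006 - 3*(-61)/(-45) = -4006 - 3*(-61)*(-1)/45 = -4006 - 1*61/15 = -4006 - 61/15 = -60151/15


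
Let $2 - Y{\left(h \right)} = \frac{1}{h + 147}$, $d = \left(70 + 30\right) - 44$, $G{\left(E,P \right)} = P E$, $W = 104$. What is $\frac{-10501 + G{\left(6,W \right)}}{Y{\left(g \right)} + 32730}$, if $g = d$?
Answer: $- \frac{2005031}{6644595} \approx -0.30175$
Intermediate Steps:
$G{\left(E,P \right)} = E P$
$d = 56$ ($d = 100 - 44 = 56$)
$g = 56$
$Y{\left(h \right)} = 2 - \frac{1}{147 + h}$ ($Y{\left(h \right)} = 2 - \frac{1}{h + 147} = 2 - \frac{1}{147 + h}$)
$\frac{-10501 + G{\left(6,W \right)}}{Y{\left(g \right)} + 32730} = \frac{-10501 + 6 \cdot 104}{\frac{293 + 2 \cdot 56}{147 + 56} + 32730} = \frac{-10501 + 624}{\frac{293 + 112}{203} + 32730} = - \frac{9877}{\frac{1}{203} \cdot 405 + 32730} = - \frac{9877}{\frac{405}{203} + 32730} = - \frac{9877}{\frac{6644595}{203}} = \left(-9877\right) \frac{203}{6644595} = - \frac{2005031}{6644595}$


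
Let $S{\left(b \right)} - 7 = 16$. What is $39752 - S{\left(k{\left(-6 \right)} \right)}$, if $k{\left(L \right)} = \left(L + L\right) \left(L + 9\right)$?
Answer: $39729$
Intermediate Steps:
$k{\left(L \right)} = 2 L \left(9 + L\right)$
$S{\left(b \right)} = 23$ ($S{\left(b \right)} = 7 + 16 = 23$)
$39752 - S{\left(k{\left(-6 \right)} \right)} = 39752 - 23 = 39729$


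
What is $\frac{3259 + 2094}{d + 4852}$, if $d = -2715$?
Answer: $\frac{5353}{2137} \approx 2.5049$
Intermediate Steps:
$\frac{3259 + 2094}{d + 4852} = \frac{3259 + 2094}{-2715 + 4852} = \frac{5353}{2137}$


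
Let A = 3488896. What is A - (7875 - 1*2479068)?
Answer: 5960089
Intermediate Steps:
A - (7875 - 1*2479068) = 3488896 - (7875 - 1*2479068) = 3488896 - (7875 - 2479068) = 3488896 - 1*(-2471193) = 3488896 + 2471193 = 5960089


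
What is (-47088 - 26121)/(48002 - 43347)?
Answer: -73209/4655 ≈ -15.727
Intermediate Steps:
(-47088 - 26121)/(48002 - 43347) = -73209/4655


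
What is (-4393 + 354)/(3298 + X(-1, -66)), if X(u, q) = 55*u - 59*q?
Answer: -4039/7137 ≈ -0.56592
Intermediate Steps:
X(u, q) = -59*q + 55*u
(-4393 + 354)/(3298 + X(-1, -66)) = (-4393 + 354)/(3298 + (-59*(-66) + 55*(-1))) = -4039/(3298 + (3894 - 55)) = -4039/(3298 + 3839) = -4039/7137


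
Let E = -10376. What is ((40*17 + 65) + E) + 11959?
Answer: 2328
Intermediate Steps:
((40*17 + 65) + E) + 11959 = ((40*17 + 65) - 10376) + 11959 = ((680 + 65) - 10376) + 11959 = (745 - 10376) + 11959 = -9631 + 11959 = 2328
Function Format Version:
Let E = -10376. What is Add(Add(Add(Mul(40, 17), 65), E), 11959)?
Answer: 2328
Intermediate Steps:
Add(Add(Add(Mul(40, 17), 65), E), 11959) = Add(Add(Add(Mul(40, 17), 65), -10376), 11959) = Add(Add(Add(680, 65), -10376), 11959) = Add(Add(745, -10376), 11959) = Add(-9631, 11959) = 2328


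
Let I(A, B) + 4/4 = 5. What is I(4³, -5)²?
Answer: 16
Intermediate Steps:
I(A, B) = 4 (I(A, B) = -1 + 5 = 4)
I(4³, -5)² = 4² = 16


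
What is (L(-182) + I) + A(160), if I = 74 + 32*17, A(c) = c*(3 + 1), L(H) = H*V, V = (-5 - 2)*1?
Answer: 2532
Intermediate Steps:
V = -7 (V = -7*1 = -7)
L(H) = -7*H (L(H) = H*(-7) = -7*H)
A(c) = 4*c (A(c) = c*4 = 4*c)
I = 618 (I = 74 + 544 = 618)
(L(-182) + I) + A(160) = (-7*(-182) + 618) + 4*160 = (1274 + 618) + 640 = 1892 + 640 = 2532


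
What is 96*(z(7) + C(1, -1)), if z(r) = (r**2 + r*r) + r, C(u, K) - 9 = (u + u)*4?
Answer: 11712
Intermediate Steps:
C(u, K) = 9 + 8*u (C(u, K) = 9 + (u + u)*4 = 9 + (2*u)*4 = 9 + 8*u)
z(r) = r + 2*r**2 (z(r) = (r**2 + r**2) + r = 2*r**2 + r = r + 2*r**2)
96*(z(7) + C(1, -1)) = 96*(7*(1 + 2*7) + (9 + 8*1)) = 96*(7*(1 + 14) + (9 + 8)) = 96*(7*15 + 17) = 96*(105 + 17) = 96*122 = 11712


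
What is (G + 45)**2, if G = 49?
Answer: 8836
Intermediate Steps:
(G + 45)**2 = (49 + 45)**2 = 94**2 = 8836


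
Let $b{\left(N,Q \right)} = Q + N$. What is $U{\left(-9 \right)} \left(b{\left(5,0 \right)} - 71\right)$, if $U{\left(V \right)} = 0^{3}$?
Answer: $0$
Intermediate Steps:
$U{\left(V \right)} = 0$
$b{\left(N,Q \right)} = N + Q$
$U{\left(-9 \right)} \left(b{\left(5,0 \right)} - 71\right) = 0 \left(\left(5 + 0\right) - 71\right) = 0 \left(5 - 71\right) = 0 \left(-66\right) = 0$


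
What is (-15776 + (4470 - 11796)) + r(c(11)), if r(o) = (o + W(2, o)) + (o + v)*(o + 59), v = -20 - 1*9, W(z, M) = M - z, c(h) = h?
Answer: -24342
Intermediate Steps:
v = -29 (v = -20 - 9 = -29)
r(o) = -2 + 2*o + (-29 + o)*(59 + o) (r(o) = (o + (o - 1*2)) + (o - 29)*(o + 59) = (o + (o - 2)) + (-29 + o)*(59 + o) = (o + (-2 + o)) + (-29 + o)*(59 + o) = (-2 + 2*o) + (-29 + o)*(59 + o) = -2 + 2*o + (-29 + o)*(59 + o))
(-15776 + (4470 - 11796)) + r(c(11)) = (-15776 + (4470 - 11796)) + (-1713 + 11**2 + 32*11) = (-15776 - 7326) + (-1713 + 121 + 352) = -23102 - 1240 = -24342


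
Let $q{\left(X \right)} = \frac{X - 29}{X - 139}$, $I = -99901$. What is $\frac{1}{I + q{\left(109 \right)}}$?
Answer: $- \frac{3}{299711} \approx -1.001 \cdot 10^{-5}$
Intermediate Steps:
$q{\left(X \right)} = \frac{-29 + X}{-139 + X}$
$\frac{1}{I + q{\left(109 \right)}} = \frac{1}{-99901 + \frac{-29 + 109}{-139 + 109}} = \frac{1}{-99901 + \frac{1}{-30} \cdot 80} = \frac{1}{-99901 - \frac{8}{3}} = \frac{1}{- \frac{299711}{3}} = - \frac{3}{299711}$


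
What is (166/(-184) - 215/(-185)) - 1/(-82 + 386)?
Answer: 66409/258704 ≈ 0.25670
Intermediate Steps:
(166/(-184) - 215/(-185)) - 1/(-82 + 386) = (166*(-1/184) - 215*(-1/185)) - 1/304 = (-83/92 + 43/37) - 1*1/304 = 885/3404 - 1/304 = 66409/258704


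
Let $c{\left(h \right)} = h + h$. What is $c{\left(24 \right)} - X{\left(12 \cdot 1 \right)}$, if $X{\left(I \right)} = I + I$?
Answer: $24$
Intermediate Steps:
$c{\left(h \right)} = 2 h$
$X{\left(I \right)} = 2 I$
$c{\left(24 \right)} - X{\left(12 \cdot 1 \right)} = 2 \cdot 24 - 2 \cdot 12 \cdot 1 = 48 - 2 \cdot 12 = 48 - 24 = 24$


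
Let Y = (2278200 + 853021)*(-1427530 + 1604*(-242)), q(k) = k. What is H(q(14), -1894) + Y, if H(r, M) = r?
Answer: -5685351707244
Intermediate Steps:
Y = -5685351707258 (Y = 3131221*(-1427530 - 388168) = 3131221*(-1815698) = -5685351707258)
H(q(14), -1894) + Y = 14 - 5685351707258 = -5685351707244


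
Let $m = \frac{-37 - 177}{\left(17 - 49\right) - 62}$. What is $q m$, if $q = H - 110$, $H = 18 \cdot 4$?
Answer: $- \frac{4066}{47} \approx -86.511$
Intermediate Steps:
$H = 72$
$q = -38$ ($q = 72 - 110 = -38$)
$m = \frac{107}{47}$ ($m = - \frac{214}{\left(17 - 49\right) - 62} = - \frac{214}{-32 - 62} = - \frac{214}{-94} = \left(-214\right) \left(- \frac{1}{94}\right) = \frac{107}{47} \approx 2.2766$)
$q m = \left(-38\right) \frac{107}{47} = - \frac{4066}{47}$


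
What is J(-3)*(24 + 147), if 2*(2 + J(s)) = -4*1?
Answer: -684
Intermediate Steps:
J(s) = -4 (J(s) = -2 + (-4*1)/2 = -2 + (½)*(-4) = -2 - 2 = -4)
J(-3)*(24 + 147) = -4*(24 + 147) = -4*171 = -684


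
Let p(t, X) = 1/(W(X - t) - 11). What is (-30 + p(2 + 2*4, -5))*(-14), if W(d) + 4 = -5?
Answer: 4207/10 ≈ 420.70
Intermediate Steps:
W(d) = -9 (W(d) = -4 - 5 = -9)
p(t, X) = -1/20 (p(t, X) = 1/(-9 - 11) = 1/(-20) = -1/20)
(-30 + p(2 + 2*4, -5))*(-14) = (-30 - 1/20)*(-14) = -601/20*(-14) = 4207/10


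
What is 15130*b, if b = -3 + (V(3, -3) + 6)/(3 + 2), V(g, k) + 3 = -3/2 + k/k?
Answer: -37825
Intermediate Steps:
V(g, k) = -7/2 (V(g, k) = -3 + (-3/2 + k/k) = -3 + (-3*½ + 1) = -3 + (-3/2 + 1) = -3 - ½ = -7/2)
b = -5/2 (b = -3 + (-7/2 + 6)/(3 + 2) = -3 + (5/2)/5 = -3 + (5/2)*(⅕) = -3 + ½ = -5/2 ≈ -2.5000)
15130*b = 15130*(-5/2) = -37825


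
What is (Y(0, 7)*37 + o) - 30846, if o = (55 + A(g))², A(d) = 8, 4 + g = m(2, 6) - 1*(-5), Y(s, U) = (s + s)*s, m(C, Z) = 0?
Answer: -26877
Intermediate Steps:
Y(s, U) = 2*s² (Y(s, U) = (2*s)*s = 2*s²)
g = 1 (g = -4 + (0 - 1*(-5)) = -4 + (0 + 5) = -4 + 5 = 1)
o = 3969 (o = (55 + 8)² = 63² = 3969)
(Y(0, 7)*37 + o) - 30846 = ((2*0²)*37 + 3969) - 30846 = ((2*0)*37 + 3969) - 30846 = (0*37 + 3969) - 30846 = (0 + 3969) - 30846 = 3969 - 30846 = -26877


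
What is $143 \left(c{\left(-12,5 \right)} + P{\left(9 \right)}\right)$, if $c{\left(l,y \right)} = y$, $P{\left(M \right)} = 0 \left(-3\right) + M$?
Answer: $2002$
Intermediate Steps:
$P{\left(M \right)} = M$ ($P{\left(M \right)} = 0 + M = M$)
$143 \left(c{\left(-12,5 \right)} + P{\left(9 \right)}\right) = 143 \left(5 + 9\right) = 143 \cdot 14 = 2002$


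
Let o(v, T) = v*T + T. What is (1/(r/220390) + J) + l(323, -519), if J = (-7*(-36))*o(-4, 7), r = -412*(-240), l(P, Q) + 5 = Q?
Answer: -57486569/9888 ≈ -5813.8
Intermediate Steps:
l(P, Q) = -5 + Q
r = 98880
o(v, T) = T + T*v (o(v, T) = T*v + T = T + T*v)
J = -5292 (J = (-7*(-36))*(7*(1 - 4)) = 252*(7*(-3)) = 252*(-21) = -5292)
(1/(r/220390) + J) + l(323, -519) = (1/(98880/220390) - 5292) + (-5 - 519) = (1/(98880*(1/220390)) - 5292) - 524 = (1/(9888/22039) - 5292) - 524 = (22039/9888 - 5292) - 524 = -52305257/9888 - 524 = -57486569/9888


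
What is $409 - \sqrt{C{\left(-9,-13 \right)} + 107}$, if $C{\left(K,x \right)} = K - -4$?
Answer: $409 - \sqrt{102} \approx 398.9$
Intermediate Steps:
$C{\left(K,x \right)} = 4 + K$ ($C{\left(K,x \right)} = K + 4 = 4 + K$)
$409 - \sqrt{C{\left(-9,-13 \right)} + 107} = 409 - \sqrt{\left(4 - 9\right) + 107} = 409 - \sqrt{-5 + 107} = 409 - \sqrt{102}$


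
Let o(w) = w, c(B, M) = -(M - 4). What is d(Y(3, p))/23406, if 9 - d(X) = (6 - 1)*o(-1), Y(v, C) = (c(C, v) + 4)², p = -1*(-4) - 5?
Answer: 7/11703 ≈ 0.00059814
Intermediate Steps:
c(B, M) = 4 - M (c(B, M) = -(-4 + M) = 4 - M)
p = -1 (p = 4 - 5 = -1)
Y(v, C) = (8 - v)² (Y(v, C) = ((4 - v) + 4)² = (8 - v)²)
d(X) = 14 (d(X) = 9 - (6 - 1)*(-1) = 9 - 5*(-1) = 9 - 1*(-5) = 9 + 5 = 14)
d(Y(3, p))/23406 = 14/23406 = 14*(1/23406) = 7/11703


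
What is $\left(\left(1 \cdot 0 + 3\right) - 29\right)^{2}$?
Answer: $676$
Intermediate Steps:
$\left(\left(1 \cdot 0 + 3\right) - 29\right)^{2} = \left(\left(0 + 3\right) - 29\right)^{2} = \left(3 - 29\right)^{2} = \left(-26\right)^{2} = 676$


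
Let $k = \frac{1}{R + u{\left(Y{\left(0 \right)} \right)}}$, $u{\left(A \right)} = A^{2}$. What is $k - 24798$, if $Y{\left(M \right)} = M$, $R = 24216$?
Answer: $- \frac{600508367}{24216} \approx -24798.0$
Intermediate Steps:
$k = \frac{1}{24216}$ ($k = \frac{1}{24216 + 0^{2}} = \frac{1}{24216 + 0} = \frac{1}{24216} \approx 4.1295 \cdot 10^{-5}$)
$k - 24798 = \frac{1}{24216} - 24798 = - \frac{600508367}{24216}$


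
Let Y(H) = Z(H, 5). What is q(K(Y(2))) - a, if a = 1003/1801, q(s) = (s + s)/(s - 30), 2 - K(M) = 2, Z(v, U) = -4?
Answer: -1003/1801 ≈ -0.55691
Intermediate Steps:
Y(H) = -4
K(M) = 0 (K(M) = 2 - 1*2 = 2 - 2 = 0)
q(s) = 2*s/(-30 + s) (q(s) = (2*s)/(-30 + s) = 2*s/(-30 + s))
a = 1003/1801 (a = 1003*(1/1801) = 1003/1801 ≈ 0.55691)
q(K(Y(2))) - a = 2*0/(-30 + 0) - 1*1003/1801 = 2*0/(-30) - 1003/1801 = 2*0*(-1/30) - 1003/1801 = 0 - 1003/1801 = -1003/1801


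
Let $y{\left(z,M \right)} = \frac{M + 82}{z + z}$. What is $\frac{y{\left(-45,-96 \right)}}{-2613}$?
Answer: $- \frac{7}{117585} \approx -5.9531 \cdot 10^{-5}$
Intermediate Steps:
$y{\left(z,M \right)} = \frac{82 + M}{2 z}$
$\frac{y{\left(-45,-96 \right)}}{-2613} = \frac{\frac{1}{2} \frac{1}{-45} \left(82 - 96\right)}{-2613} = \frac{1}{2} \left(- \frac{1}{45}\right) \left(-14\right) \left(- \frac{1}{2613}\right) = \frac{7}{45} \left(- \frac{1}{2613}\right) = - \frac{7}{117585}$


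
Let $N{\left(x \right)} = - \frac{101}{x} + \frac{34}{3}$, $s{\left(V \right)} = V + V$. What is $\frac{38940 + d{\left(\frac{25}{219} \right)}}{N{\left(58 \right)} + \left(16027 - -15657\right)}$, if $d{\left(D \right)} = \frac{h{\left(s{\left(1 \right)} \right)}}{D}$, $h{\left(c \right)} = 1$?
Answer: $\frac{169427106}{137867125} \approx 1.2289$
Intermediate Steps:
$s{\left(V \right)} = 2 V$
$N{\left(x \right)} = \frac{34}{3} - \frac{101}{x}$ ($N{\left(x \right)} = - \frac{101}{x} + 34 \cdot \frac{1}{3} = - \frac{101}{x} + \frac{34}{3} = \frac{34}{3} - \frac{101}{x}$)
$d{\left(D \right)} = \frac{1}{D}$ ($d{\left(D \right)} = 1 \frac{1}{D} = \frac{1}{D}$)
$\frac{38940 + d{\left(\frac{25}{219} \right)}}{N{\left(58 \right)} + \left(16027 - -15657\right)} = \frac{38940 + \frac{1}{25 \cdot \frac{1}{219}}}{\left(\frac{34}{3} - \frac{101}{58}\right) + \left(16027 - -15657\right)} = \frac{38940 + \frac{1}{25 \cdot \frac{1}{219}}}{\left(\frac{34}{3} - \frac{101}{58}\right) + \left(16027 + 15657\right)} = \frac{38940 + \frac{1}{\frac{25}{219}}}{\left(\frac{34}{3} - \frac{101}{58}\right) + 31684} = \frac{38940 + \frac{219}{25}}{\frac{1669}{174} + 31684} = \frac{973719}{25 \cdot \frac{5514685}{174}} = \frac{973719}{25} \cdot \frac{174}{5514685} = \frac{169427106}{137867125}$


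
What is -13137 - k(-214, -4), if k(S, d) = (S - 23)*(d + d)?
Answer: -15033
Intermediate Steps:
k(S, d) = 2*d*(-23 + S) (k(S, d) = (-23 + S)*(2*d) = 2*d*(-23 + S))
-13137 - k(-214, -4) = -13137 - 2*(-4)*(-23 - 214) = -13137 - 2*(-4)*(-237) = -13137 - 1*1896 = -13137 - 1896 = -15033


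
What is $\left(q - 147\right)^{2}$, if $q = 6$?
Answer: $19881$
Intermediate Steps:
$\left(q - 147\right)^{2} = \left(6 - 147\right)^{2} = \left(-141\right)^{2} = 19881$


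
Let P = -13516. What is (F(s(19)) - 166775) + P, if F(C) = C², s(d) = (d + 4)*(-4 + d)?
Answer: -61266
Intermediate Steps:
s(d) = (-4 + d)*(4 + d) (s(d) = (4 + d)*(-4 + d) = (-4 + d)*(4 + d))
(F(s(19)) - 166775) + P = ((-16 + 19²)² - 166775) - 13516 = ((-16 + 361)² - 166775) - 13516 = (345² - 166775) - 13516 = (119025 - 166775) - 13516 = -47750 - 13516 = -61266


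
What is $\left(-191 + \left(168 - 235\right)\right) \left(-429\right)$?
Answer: $110682$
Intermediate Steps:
$\left(-191 + \left(168 - 235\right)\right) \left(-429\right) = \left(-191 - 67\right) \left(-429\right) = \left(-258\right) \left(-429\right) = 110682$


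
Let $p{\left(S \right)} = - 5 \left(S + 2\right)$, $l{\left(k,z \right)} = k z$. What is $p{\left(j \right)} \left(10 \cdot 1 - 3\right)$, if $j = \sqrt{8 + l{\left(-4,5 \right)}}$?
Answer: $-70 - 70 i \sqrt{3} \approx -70.0 - 121.24 i$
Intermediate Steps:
$j = 2 i \sqrt{3}$ ($j = \sqrt{8 - 20} = \sqrt{-12} = 2 i \sqrt{3} \approx 3.4641 i$)
$p{\left(S \right)} = -10 - 5 S$ ($p{\left(S \right)} = - 5 \left(2 + S\right) = -10 - 5 S$)
$p{\left(j \right)} \left(10 \cdot 1 - 3\right) = \left(-10 - 5 \cdot 2 i \sqrt{3}\right) \left(10 \cdot 1 - 3\right) = \left(-10 - 10 i \sqrt{3}\right) \left(10 - 3\right) = \left(-10 - 10 i \sqrt{3}\right) 7 = -70 - 70 i \sqrt{3}$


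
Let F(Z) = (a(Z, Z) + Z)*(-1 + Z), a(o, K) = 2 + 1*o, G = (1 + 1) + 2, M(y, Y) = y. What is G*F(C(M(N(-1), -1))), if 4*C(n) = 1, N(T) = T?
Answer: -15/2 ≈ -7.5000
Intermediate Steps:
G = 4 (G = 2 + 2 = 4)
a(o, K) = 2 + o
C(n) = 1/4 (C(n) = (1/4)*1 = 1/4)
F(Z) = (-1 + Z)*(2 + 2*Z) (F(Z) = ((2 + Z) + Z)*(-1 + Z) = (2 + 2*Z)*(-1 + Z) = (-1 + Z)*(2 + 2*Z))
G*F(C(M(N(-1), -1))) = 4*(-2 + 2*(1/4)**2) = 4*(-2 + 2*(1/16)) = 4*(-2 + 1/8) = 4*(-15/8) = -15/2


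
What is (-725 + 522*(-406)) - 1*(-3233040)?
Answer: 3020383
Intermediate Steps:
(-725 + 522*(-406)) - 1*(-3233040) = (-725 - 211932) + 3233040 = -212657 + 3233040 = 3020383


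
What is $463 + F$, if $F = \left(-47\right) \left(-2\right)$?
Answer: $557$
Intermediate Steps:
$F = 94$
$463 + F = 463 + 94 = 557$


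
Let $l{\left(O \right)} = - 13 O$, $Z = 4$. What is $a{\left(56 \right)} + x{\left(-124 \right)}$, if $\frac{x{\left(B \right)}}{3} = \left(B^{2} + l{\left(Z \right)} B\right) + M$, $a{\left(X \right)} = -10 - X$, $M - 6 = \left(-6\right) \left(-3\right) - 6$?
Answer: $65460$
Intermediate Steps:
$M = 18$ ($M = 6 - -12 = 6 + \left(18 - 6\right) = 6 + 12 = 18$)
$x{\left(B \right)} = 54 - 156 B + 3 B^{2}$ ($x{\left(B \right)} = 3 \left(\left(B^{2} + \left(-13\right) 4 B\right) + 18\right) = 3 \left(\left(B^{2} - 52 B\right) + 18\right) = 3 \left(18 + B^{2} - 52 B\right) = 54 - 156 B + 3 B^{2}$)
$a{\left(56 \right)} + x{\left(-124 \right)} = \left(-10 - 56\right) + \left(54 - -19344 + 3 \left(-124\right)^{2}\right) = \left(-10 - 56\right) + \left(54 + 19344 + 3 \cdot 15376\right) = -66 + \left(54 + 19344 + 46128\right) = -66 + 65526 = 65460$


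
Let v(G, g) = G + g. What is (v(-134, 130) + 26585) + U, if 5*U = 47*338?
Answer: 148791/5 ≈ 29758.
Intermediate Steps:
U = 15886/5 (U = (47*338)/5 = (1/5)*15886 = 15886/5 ≈ 3177.2)
(v(-134, 130) + 26585) + U = ((-134 + 130) + 26585) + 15886/5 = (-4 + 26585) + 15886/5 = 26581 + 15886/5 = 148791/5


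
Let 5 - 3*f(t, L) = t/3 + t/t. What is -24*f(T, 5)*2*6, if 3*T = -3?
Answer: -416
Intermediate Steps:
T = -1 (T = (1/3)*(-3) = -1)
f(t, L) = 4/3 - t/9 (f(t, L) = 5/3 - (t/3 + t/t)/3 = 5/3 - (t*(1/3) + 1)/3 = 5/3 - (t/3 + 1)/3 = 5/3 - (1 + t/3)/3 = 5/3 + (-1/3 - t/9) = 4/3 - t/9)
-24*f(T, 5)*2*6 = -24*(4/3 - 1/9*(-1))*2*6 = -24*(4/3 + 1/9)*2*6 = -24*(13/9)*2*6 = -208*6/3 = -24*52/3 = -416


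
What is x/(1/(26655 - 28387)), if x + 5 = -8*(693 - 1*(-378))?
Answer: 14848436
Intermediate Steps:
x = -8573 (x = -5 - 8*(693 - 1*(-378)) = -5 - 8*(693 + 378) = -5 - 8*1071 = -5 - 8568 = -8573)
x/(1/(26655 - 28387)) = -8573/(1/(26655 - 28387)) = -8573/(1/(-1732)) = -8573/(-1/1732) = -8573*(-1732) = 14848436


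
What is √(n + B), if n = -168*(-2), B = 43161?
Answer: 9*√537 ≈ 208.56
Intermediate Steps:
n = 336
√(n + B) = √(336 + 43161) = √43497 = 9*√537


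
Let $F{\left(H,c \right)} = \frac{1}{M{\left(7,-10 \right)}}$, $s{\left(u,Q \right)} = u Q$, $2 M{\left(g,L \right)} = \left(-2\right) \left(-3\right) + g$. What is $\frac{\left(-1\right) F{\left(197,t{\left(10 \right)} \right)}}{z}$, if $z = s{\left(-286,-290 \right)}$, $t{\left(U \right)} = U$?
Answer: $- \frac{1}{539110} \approx -1.8549 \cdot 10^{-6}$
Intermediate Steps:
$M{\left(g,L \right)} = 3 + \frac{g}{2}$ ($M{\left(g,L \right)} = \frac{\left(-2\right) \left(-3\right) + g}{2} = \frac{6 + g}{2} = 3 + \frac{g}{2}$)
$s{\left(u,Q \right)} = Q u$
$F{\left(H,c \right)} = \frac{2}{13}$ ($F{\left(H,c \right)} = \frac{1}{3 + \frac{1}{2} \cdot 7} = \frac{1}{3 + \frac{7}{2}} = \frac{1}{\frac{13}{2}} = \frac{2}{13}$)
$z = 82940$ ($z = \left(-290\right) \left(-286\right) = 82940$)
$\frac{\left(-1\right) F{\left(197,t{\left(10 \right)} \right)}}{z} = \frac{\left(-1\right) \frac{2}{13}}{82940} = \left(- \frac{2}{13}\right) \frac{1}{82940} = - \frac{1}{539110}$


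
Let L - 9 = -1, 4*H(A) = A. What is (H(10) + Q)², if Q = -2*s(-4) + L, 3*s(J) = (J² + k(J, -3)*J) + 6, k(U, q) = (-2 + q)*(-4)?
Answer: 87025/36 ≈ 2417.4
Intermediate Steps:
k(U, q) = 8 - 4*q
H(A) = A/4
L = 8 (L = 9 - 1 = 8)
s(J) = 2 + J²/3 + 20*J/3 (s(J) = ((J² + (8 - 4*(-3))*J) + 6)/3 = ((J² + (8 + 12)*J) + 6)/3 = ((J² + 20*J) + 6)/3 = (6 + J² + 20*J)/3 = 2 + J²/3 + 20*J/3)
Q = 140/3 (Q = -2*(2 + (⅓)*(-4)² + (20/3)*(-4)) + 8 = -2*(2 + (⅓)*16 - 80/3) + 8 = -2*(2 + 16/3 - 80/3) + 8 = -2*(-58/3) + 8 = 116/3 + 8 = 140/3 ≈ 46.667)
(H(10) + Q)² = ((¼)*10 + 140/3)² = (5/2 + 140/3)² = (295/6)² = 87025/36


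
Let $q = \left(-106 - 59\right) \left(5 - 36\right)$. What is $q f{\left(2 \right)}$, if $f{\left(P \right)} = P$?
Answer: $10230$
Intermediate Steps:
$q = 5115$ ($q = \left(-165\right) \left(-31\right) = 5115$)
$q f{\left(2 \right)} = 5115 \cdot 2 = 10230$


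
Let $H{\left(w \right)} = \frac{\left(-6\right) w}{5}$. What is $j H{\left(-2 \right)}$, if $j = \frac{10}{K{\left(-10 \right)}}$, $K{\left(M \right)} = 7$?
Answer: $\frac{24}{7} \approx 3.4286$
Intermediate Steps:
$H{\left(w \right)} = - \frac{6 w}{5}$ ($H{\left(w \right)} = - 6 w \frac{1}{5} = - \frac{6 w}{5}$)
$j = \frac{10}{7} \approx 1.4286$
$j H{\left(-2 \right)} = \frac{10 \left(\left(- \frac{6}{5}\right) \left(-2\right)\right)}{7} = \frac{10}{7} \cdot \frac{12}{5} = \frac{24}{7}$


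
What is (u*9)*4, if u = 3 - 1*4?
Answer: -36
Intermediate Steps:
u = -1 (u = 3 - 4 = -1)
(u*9)*4 = -1*9*4 = -9*4 = -36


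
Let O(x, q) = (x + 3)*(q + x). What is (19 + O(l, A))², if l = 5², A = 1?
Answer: 558009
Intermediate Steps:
l = 25
O(x, q) = (3 + x)*(q + x)
(19 + O(l, A))² = (19 + (25² + 3*1 + 3*25 + 1*25))² = (19 + (625 + 3 + 75 + 25))² = (19 + 728)² = 747² = 558009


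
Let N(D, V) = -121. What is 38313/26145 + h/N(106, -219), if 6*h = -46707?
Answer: 46258139/703010 ≈ 65.800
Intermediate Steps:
h = -15569/2 (h = (⅙)*(-46707) = -15569/2 ≈ -7784.5)
38313/26145 + h/N(106, -219) = 38313/26145 - 15569/2/(-121) = 38313*(1/26145) - 15569/2*(-1/121) = 4257/2905 + 15569/242 = 46258139/703010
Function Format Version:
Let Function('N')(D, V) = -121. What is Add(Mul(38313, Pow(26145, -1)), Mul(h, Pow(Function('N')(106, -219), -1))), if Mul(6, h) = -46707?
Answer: Rational(46258139, 703010) ≈ 65.800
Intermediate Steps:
h = Rational(-15569, 2) (h = Mul(Rational(1, 6), -46707) = Rational(-15569, 2) ≈ -7784.5)
Add(Mul(38313, Pow(26145, -1)), Mul(h, Pow(Function('N')(106, -219), -1))) = Add(Mul(38313, Pow(26145, -1)), Mul(Rational(-15569, 2), Pow(-121, -1))) = Add(Mul(38313, Rational(1, 26145)), Mul(Rational(-15569, 2), Rational(-1, 121))) = Add(Rational(4257, 2905), Rational(15569, 242)) = Rational(46258139, 703010)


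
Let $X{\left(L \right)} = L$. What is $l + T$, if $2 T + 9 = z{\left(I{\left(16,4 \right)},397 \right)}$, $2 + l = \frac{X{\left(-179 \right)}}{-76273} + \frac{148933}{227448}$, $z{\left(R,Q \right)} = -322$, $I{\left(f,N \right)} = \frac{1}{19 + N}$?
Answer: $- \frac{2894413388519}{17348141304} \approx -166.84$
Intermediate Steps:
$l = - \frac{23296002707}{17348141304}$ ($l = -2 + \left(- \frac{179}{-76273} + \frac{148933}{227448}\right) = -2 + \left(\left(-179\right) \left(- \frac{1}{76273}\right) + 148933 \cdot \frac{1}{227448}\right) = -2 + \left(\frac{179}{76273} + \frac{148933}{227448}\right) = -2 + \frac{11400279901}{17348141304} = - \frac{23296002707}{17348141304} \approx -1.3429$)
$T = - \frac{331}{2}$ ($T = - \frac{9}{2} + \frac{1}{2} \left(-322\right) = - \frac{9}{2} - 161 = - \frac{331}{2} \approx -165.5$)
$l + T = - \frac{23296002707}{17348141304} - \frac{331}{2} = - \frac{2894413388519}{17348141304}$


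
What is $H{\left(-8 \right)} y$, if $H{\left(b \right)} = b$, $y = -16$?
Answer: $128$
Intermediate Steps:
$H{\left(-8 \right)} y = \left(-8\right) \left(-16\right) = 128$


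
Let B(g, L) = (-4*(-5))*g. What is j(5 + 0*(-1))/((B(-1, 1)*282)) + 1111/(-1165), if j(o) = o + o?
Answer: -627769/657060 ≈ -0.95542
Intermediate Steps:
B(g, L) = 20*g
j(o) = 2*o
j(5 + 0*(-1))/((B(-1, 1)*282)) + 1111/(-1165) = (2*(5 + 0*(-1)))/(((20*(-1))*282)) + 1111/(-1165) = (2*(5 + 0))/((-20*282)) + 1111*(-1/1165) = (2*5)/(-5640) - 1111/1165 = 10*(-1/5640) - 1111/1165 = -1/564 - 1111/1165 = -627769/657060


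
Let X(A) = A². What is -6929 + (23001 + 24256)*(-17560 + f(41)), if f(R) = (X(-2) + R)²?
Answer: -734144424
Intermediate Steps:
f(R) = (4 + R)² (f(R) = ((-2)² + R)² = (4 + R)²)
-6929 + (23001 + 24256)*(-17560 + f(41)) = -6929 + (23001 + 24256)*(-17560 + (4 + 41)²) = -6929 + 47257*(-17560 + 45²) = -6929 + 47257*(-17560 + 2025) = -6929 + 47257*(-15535) = -6929 - 734137495 = -734144424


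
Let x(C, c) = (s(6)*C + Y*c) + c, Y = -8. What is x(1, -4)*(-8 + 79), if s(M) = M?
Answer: 2414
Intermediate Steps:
x(C, c) = -7*c + 6*C (x(C, c) = (6*C - 8*c) + c = (-8*c + 6*C) + c = -7*c + 6*C)
x(1, -4)*(-8 + 79) = (-7*(-4) + 6*1)*(-8 + 79) = (28 + 6)*71 = 34*71 = 2414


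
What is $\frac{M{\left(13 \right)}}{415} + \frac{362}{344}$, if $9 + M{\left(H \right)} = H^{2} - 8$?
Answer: $\frac{101259}{71380} \approx 1.4186$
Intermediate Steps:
$M{\left(H \right)} = -17 + H^{2}$ ($M{\left(H \right)} = -9 + \left(H^{2} - 8\right) = -9 + \left(-8 + H^{2}\right) = -17 + H^{2}$)
$\frac{M{\left(13 \right)}}{415} + \frac{362}{344} = \frac{-17 + 13^{2}}{415} + \frac{362}{344} = \left(-17 + 169\right) \frac{1}{415} + 362 \cdot \frac{1}{344} = 152 \cdot \frac{1}{415} + \frac{181}{172} = \frac{152}{415} + \frac{181}{172} = \frac{101259}{71380}$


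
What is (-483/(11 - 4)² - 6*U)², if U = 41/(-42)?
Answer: 16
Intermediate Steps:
U = -41/42 (U = 41*(-1/42) = -41/42 ≈ -0.97619)
(-483/(11 - 4)² - 6*U)² = (-483/(11 - 4)² - 6*(-41/42))² = (-483/(7²) + 41/7)² = (-483/49 + 41/7)² = (-483*1/49 + 41/7)² = (-69/7 + 41/7)² = (-4)² = 16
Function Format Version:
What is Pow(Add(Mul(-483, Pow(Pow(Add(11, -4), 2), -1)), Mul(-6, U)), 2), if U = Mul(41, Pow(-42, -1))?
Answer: 16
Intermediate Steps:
U = Rational(-41, 42) (U = Mul(41, Rational(-1, 42)) = Rational(-41, 42) ≈ -0.97619)
Pow(Add(Mul(-483, Pow(Pow(Add(11, -4), 2), -1)), Mul(-6, U)), 2) = Pow(Add(Mul(-483, Pow(Pow(Add(11, -4), 2), -1)), Mul(-6, Rational(-41, 42))), 2) = Pow(Add(Mul(-483, Pow(Pow(7, 2), -1)), Rational(41, 7)), 2) = Pow(Add(Mul(-483, Pow(49, -1)), Rational(41, 7)), 2) = Pow(Add(Mul(-483, Rational(1, 49)), Rational(41, 7)), 2) = Pow(Add(Rational(-69, 7), Rational(41, 7)), 2) = Pow(-4, 2) = 16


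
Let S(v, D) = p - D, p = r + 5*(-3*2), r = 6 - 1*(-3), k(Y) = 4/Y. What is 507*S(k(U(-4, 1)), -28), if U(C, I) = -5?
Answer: 3549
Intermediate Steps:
r = 9 (r = 6 + 3 = 9)
p = -21 (p = 9 + 5*(-3*2) = 9 + 5*(-6) = 9 - 30 = -21)
S(v, D) = -21 - D
507*S(k(U(-4, 1)), -28) = 507*(-21 - 1*(-28)) = 507*(-21 + 28) = 507*7 = 3549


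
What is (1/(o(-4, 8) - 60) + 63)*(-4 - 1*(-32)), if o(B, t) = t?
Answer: 22925/13 ≈ 1763.5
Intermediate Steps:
(1/(o(-4, 8) - 60) + 63)*(-4 - 1*(-32)) = (1/(8 - 60) + 63)*(-4 - 1*(-32)) = (1/(-52) + 63)*(-4 + 32) = (-1/52 + 63)*28 = (3275/52)*28 = 22925/13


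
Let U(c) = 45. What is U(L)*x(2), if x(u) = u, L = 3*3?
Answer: 90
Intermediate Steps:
L = 9
U(L)*x(2) = 45*2 = 90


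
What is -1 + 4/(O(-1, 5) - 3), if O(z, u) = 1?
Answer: -3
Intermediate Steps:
-1 + 4/(O(-1, 5) - 3) = -1 + 4/(1 - 3) = -1 + 4/(-2) = -1 - ½*4 = -1 - 2 = -3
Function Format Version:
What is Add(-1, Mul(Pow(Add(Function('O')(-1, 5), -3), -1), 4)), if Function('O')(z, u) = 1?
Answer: -3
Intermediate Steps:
Add(-1, Mul(Pow(Add(Function('O')(-1, 5), -3), -1), 4)) = Add(-1, Mul(Pow(Add(1, -3), -1), 4)) = Add(-1, Mul(Pow(-2, -1), 4)) = Add(-1, Mul(Rational(-1, 2), 4)) = Add(-1, -2) = -3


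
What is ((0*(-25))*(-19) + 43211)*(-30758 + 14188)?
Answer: -716006270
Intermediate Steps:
((0*(-25))*(-19) + 43211)*(-30758 + 14188) = (0*(-19) + 43211)*(-16570) = (0 + 43211)*(-16570) = 43211*(-16570) = -716006270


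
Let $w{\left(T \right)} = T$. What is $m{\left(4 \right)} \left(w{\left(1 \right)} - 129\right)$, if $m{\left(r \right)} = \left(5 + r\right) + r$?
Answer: $-1664$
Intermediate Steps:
$m{\left(r \right)} = 5 + 2 r$
$m{\left(4 \right)} \left(w{\left(1 \right)} - 129\right) = \left(5 + 2 \cdot 4\right) \left(1 - 129\right) = \left(5 + 8\right) \left(-128\right) = 13 \left(-128\right) = -1664$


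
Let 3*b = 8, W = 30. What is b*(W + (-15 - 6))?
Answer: 24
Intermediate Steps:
b = 8/3 (b = (1/3)*8 = 8/3 ≈ 2.6667)
b*(W + (-15 - 6)) = 8*(30 + (-15 - 6))/3 = 8*(30 - 21)/3 = (8/3)*9 = 24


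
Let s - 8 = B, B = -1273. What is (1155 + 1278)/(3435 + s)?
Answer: 2433/2170 ≈ 1.1212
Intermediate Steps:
s = -1265 (s = 8 - 1273 = -1265)
(1155 + 1278)/(3435 + s) = (1155 + 1278)/(3435 - 1265) = 2433/2170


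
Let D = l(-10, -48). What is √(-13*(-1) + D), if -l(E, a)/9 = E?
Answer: √103 ≈ 10.149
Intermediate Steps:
l(E, a) = -9*E
D = 90 (D = -9*(-10) = 90)
√(-13*(-1) + D) = √(-13*(-1) + 90) = √(13 + 90) = √103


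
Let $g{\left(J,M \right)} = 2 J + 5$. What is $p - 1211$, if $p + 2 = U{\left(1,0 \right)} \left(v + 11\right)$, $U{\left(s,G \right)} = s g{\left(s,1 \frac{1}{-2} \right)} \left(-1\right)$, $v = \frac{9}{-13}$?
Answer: $- \frac{16707}{13} \approx -1285.2$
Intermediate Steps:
$g{\left(J,M \right)} = 5 + 2 J$
$v = - \frac{9}{13}$ ($v = 9 \left(- \frac{1}{13}\right) = - \frac{9}{13} \approx -0.69231$)
$U{\left(s,G \right)} = - s \left(5 + 2 s\right)$ ($U{\left(s,G \right)} = s \left(5 + 2 s\right) \left(-1\right) = - s \left(5 + 2 s\right)$)
$p = - \frac{964}{13}$ ($p = -2 + \left(-1\right) 1 \left(5 + 2 \cdot 1\right) \left(- \frac{9}{13} + 11\right) = -2 + \left(-1\right) 1 \left(5 + 2\right) \frac{134}{13} = -2 + \left(-1\right) 1 \cdot 7 \cdot \frac{134}{13} = -2 - \frac{938}{13} = - \frac{964}{13} \approx -74.154$)
$p - 1211 = - \frac{964}{13} - 1211 = - \frac{16707}{13}$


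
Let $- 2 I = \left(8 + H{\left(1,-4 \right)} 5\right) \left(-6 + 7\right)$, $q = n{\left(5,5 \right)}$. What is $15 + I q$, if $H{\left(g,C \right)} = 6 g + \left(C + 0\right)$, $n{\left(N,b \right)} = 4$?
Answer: $-21$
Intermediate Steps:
$q = 4$
$H{\left(g,C \right)} = C + 6 g$ ($H{\left(g,C \right)} = 6 g + C = C + 6 g$)
$I = -9$ ($I = - \frac{\left(8 + \left(-4 + 6 \cdot 1\right) 5\right) \left(-6 + 7\right)}{2} = - \frac{\left(8 + \left(-4 + 6\right) 5\right) 1}{2} = - \frac{\left(8 + 2 \cdot 5\right) 1}{2} = - \frac{\left(8 + 10\right) 1}{2} = - \frac{18 \cdot 1}{2} = \left(- \frac{1}{2}\right) 18 = -9$)
$15 + I q = 15 - 36 = -21$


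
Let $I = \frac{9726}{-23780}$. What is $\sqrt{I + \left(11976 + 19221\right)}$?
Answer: $\frac{3 \sqrt{490036398070}}{11890} \approx 176.63$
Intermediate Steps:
$I = - \frac{4863}{11890}$ ($I = 9726 \left(- \frac{1}{23780}\right) = - \frac{4863}{11890} \approx -0.409$)
$\sqrt{I + \left(11976 + 19221\right)} = \sqrt{- \frac{4863}{11890} + \left(11976 + 19221\right)} = \sqrt{- \frac{4863}{11890} + 31197} = \sqrt{\frac{370927467}{11890}} = \frac{3 \sqrt{490036398070}}{11890}$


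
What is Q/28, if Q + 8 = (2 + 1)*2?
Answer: -1/14 ≈ -0.071429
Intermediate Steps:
Q = -2 (Q = -8 + (2 + 1)*2 = -8 + 3*2 = -8 + 6 = -2)
Q/28 = -2/28 = -2*1/28 = -1/14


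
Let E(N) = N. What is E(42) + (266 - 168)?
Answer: 140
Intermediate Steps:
E(42) + (266 - 168) = 42 + (266 - 168) = 42 + 98 = 140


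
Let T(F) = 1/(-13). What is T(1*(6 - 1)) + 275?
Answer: 3574/13 ≈ 274.92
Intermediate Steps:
T(F) = -1/13 (T(F) = 1*(-1/13) = -1/13)
T(1*(6 - 1)) + 275 = -1/13 + 275 = 3574/13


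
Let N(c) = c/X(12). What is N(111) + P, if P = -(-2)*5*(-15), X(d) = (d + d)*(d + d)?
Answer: -28763/192 ≈ -149.81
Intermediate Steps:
X(d) = 4*d**2 (X(d) = (2*d)*(2*d) = 4*d**2)
P = -150 (P = -2*(-5)*(-15) = 10*(-15) = -150)
N(c) = c/576 (N(c) = c/((4*12**2)) = c/((4*144)) = c/576)
N(111) + P = (1/576)*111 - 150 = 37/192 - 150 = -28763/192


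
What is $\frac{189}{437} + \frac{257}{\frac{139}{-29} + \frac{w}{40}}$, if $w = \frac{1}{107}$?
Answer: $- \frac{13827358681}{259967367} \approx -53.189$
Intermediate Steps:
$w = \frac{1}{107} \approx 0.0093458$
$\frac{189}{437} + \frac{257}{\frac{139}{-29} + \frac{w}{40}} = \frac{189}{437} + \frac{257}{\frac{139}{-29} + \frac{1}{107 \cdot 40}} = 189 \cdot \frac{1}{437} + \frac{257}{139 \left(- \frac{1}{29}\right) + \frac{1}{107} \cdot \frac{1}{40}} = \frac{189}{437} + \frac{257}{- \frac{139}{29} + \frac{1}{4280}} = \frac{189}{437} + \frac{257}{- \frac{594891}{124120}} = \frac{189}{437} + 257 \left(- \frac{124120}{594891}\right) = \frac{189}{437} - \frac{31898840}{594891} = - \frac{13827358681}{259967367}$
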